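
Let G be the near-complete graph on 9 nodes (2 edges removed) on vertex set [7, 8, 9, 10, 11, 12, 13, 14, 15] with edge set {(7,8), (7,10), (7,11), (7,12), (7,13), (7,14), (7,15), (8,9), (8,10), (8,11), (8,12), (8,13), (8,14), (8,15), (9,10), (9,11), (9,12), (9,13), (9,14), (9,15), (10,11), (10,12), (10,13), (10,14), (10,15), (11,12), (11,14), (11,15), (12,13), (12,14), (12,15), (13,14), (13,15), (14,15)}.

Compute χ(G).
χ(G) = 7

Clique number ω(G) = 7 (lower bound: χ ≥ ω).
The clique on [8, 9, 10, 11, 12, 14, 15] has size 7, forcing χ ≥ 7, and the coloring below uses 7 colors, so χ(G) = 7.
A valid 7-coloring: color 1: [12]; color 2: [10]; color 3: [14]; color 4: [8]; color 5: [15]; color 6: [7, 9]; color 7: [11, 13].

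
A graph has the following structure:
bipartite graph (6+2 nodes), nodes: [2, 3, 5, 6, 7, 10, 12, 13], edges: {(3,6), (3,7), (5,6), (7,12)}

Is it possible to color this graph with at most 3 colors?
A valid 3-coloring: color 1: [2, 3, 5, 10, 12, 13]; color 2: [6, 7].
(χ(G) = 2 ≤ 3.)

Yes, G is 3-colorable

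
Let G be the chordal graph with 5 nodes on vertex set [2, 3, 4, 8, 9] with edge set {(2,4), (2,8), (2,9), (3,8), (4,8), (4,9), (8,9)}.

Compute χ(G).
χ(G) = 4

Clique number ω(G) = 4 (lower bound: χ ≥ ω).
The clique on [2, 4, 8, 9] has size 4, forcing χ ≥ 4, and the coloring below uses 4 colors, so χ(G) = 4.
A valid 4-coloring: color 1: [8]; color 2: [3, 9]; color 3: [2]; color 4: [4].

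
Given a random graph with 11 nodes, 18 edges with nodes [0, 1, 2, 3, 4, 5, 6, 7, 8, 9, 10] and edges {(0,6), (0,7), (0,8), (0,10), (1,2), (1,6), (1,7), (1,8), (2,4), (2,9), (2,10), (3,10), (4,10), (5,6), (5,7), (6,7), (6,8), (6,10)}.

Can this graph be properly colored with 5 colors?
A valid 5-coloring: color 1: [2, 3, 6]; color 2: [7, 8, 9, 10]; color 3: [0, 1, 4, 5].
(χ(G) = 3 ≤ 5.)

Yes, G is 5-colorable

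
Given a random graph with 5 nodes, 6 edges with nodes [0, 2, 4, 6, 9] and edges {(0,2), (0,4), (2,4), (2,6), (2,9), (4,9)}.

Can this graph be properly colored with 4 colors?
A valid 4-coloring: color 1: [2]; color 2: [4, 6]; color 3: [0, 9].
(χ(G) = 3 ≤ 4.)

Yes, G is 4-colorable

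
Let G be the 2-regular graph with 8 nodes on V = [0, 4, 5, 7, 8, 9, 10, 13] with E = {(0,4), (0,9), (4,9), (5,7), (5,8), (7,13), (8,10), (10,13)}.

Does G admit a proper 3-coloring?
A valid 3-coloring: color 1: [0, 5, 13]; color 2: [4, 7, 8]; color 3: [9, 10].
(χ(G) = 3 ≤ 3.)

Yes, G is 3-colorable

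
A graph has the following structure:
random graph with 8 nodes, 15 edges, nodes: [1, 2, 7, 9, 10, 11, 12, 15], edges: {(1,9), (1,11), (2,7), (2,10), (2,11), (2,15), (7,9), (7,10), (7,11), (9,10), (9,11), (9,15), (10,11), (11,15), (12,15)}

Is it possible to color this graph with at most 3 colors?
No, G is not 3-colorable

The clique on vertices [7, 9, 10, 11] has size 4 > 3, so it alone needs 4 colors.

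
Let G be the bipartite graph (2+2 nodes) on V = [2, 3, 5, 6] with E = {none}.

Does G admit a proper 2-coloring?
A valid 2-coloring: color 1: [2, 3, 5, 6].
(χ(G) = 1 ≤ 2.)

Yes, G is 2-colorable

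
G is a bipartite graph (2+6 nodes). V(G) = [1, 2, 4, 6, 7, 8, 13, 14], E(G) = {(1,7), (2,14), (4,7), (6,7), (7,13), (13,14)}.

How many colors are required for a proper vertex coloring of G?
χ(G) = 2

Clique number ω(G) = 2 (lower bound: χ ≥ ω).
The graph is bipartite (no odd cycle), so 2 colors suffice: χ(G) = 2.
A valid 2-coloring: color 1: [7, 8, 14]; color 2: [1, 2, 4, 6, 13].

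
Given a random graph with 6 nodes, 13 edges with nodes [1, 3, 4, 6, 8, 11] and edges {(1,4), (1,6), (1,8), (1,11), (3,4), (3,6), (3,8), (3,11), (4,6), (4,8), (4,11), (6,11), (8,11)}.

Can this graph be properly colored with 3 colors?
The clique on vertices [1, 4, 8, 11] has size 4 > 3, so it alone needs 4 colors.

No, G is not 3-colorable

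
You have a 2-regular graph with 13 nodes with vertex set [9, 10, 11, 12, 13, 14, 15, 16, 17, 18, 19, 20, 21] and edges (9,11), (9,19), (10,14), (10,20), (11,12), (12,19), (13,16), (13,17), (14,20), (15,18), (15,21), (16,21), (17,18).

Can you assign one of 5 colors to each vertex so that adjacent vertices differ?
A valid 5-coloring: color 1: [9, 10, 12, 13, 18, 21]; color 2: [11, 14, 15, 16, 17, 19]; color 3: [20].
(χ(G) = 3 ≤ 5.)

Yes, G is 5-colorable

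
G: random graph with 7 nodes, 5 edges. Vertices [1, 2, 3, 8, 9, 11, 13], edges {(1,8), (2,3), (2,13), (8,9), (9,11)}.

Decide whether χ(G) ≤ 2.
Yes, G is 2-colorable

A valid 2-coloring: color 1: [2, 8, 11]; color 2: [1, 3, 9, 13].
(χ(G) = 2 ≤ 2.)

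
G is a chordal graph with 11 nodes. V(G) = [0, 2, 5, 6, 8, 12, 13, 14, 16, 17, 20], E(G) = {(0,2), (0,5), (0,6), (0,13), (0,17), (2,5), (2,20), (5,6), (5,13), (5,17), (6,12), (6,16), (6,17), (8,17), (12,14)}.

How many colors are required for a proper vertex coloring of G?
χ(G) = 4

Clique number ω(G) = 4 (lower bound: χ ≥ ω).
The clique on [0, 5, 6, 17] has size 4, forcing χ ≥ 4, and the coloring below uses 4 colors, so χ(G) = 4.
A valid 4-coloring: color 1: [5, 8, 12, 16, 20]; color 2: [0, 14]; color 3: [2, 6, 13]; color 4: [17].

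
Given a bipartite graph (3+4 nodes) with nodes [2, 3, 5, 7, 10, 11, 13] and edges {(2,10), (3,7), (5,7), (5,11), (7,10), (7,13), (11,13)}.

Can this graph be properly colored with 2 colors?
Yes, G is 2-colorable

A valid 2-coloring: color 1: [2, 7, 11]; color 2: [3, 5, 10, 13].
(χ(G) = 2 ≤ 2.)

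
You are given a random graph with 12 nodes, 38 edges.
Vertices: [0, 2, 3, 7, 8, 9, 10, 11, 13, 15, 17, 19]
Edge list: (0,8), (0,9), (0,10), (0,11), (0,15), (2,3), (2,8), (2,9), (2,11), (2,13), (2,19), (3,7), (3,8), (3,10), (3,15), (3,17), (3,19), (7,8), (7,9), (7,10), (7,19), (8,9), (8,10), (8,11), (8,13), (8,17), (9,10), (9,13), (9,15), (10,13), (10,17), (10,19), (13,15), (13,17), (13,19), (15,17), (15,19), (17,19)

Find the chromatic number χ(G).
Clique number ω(G) = 4 (lower bound: χ ≥ ω).
Odd cycle [17, 3, 7, 9, 13] needs 3 colors (χ ≥ 3).
Vertex 10 is adjacent to every vertex of [3, 7, 9, 13, 17], which already need 3 colors among themselves, so 10 needs a new color (χ ≥ 4).
Vertex 8 is adjacent to every vertex of [3, 7, 9, 10, 13, 17], which already need 4 colors among themselves, so 8 needs a new color (χ ≥ 5).
The coloring below uses 5 colors, so χ(G) = 5.
A valid 5-coloring: color 1: [8, 19]; color 2: [2, 10, 15]; color 3: [9, 11, 17]; color 4: [0, 3, 13]; color 5: [7].

χ(G) = 5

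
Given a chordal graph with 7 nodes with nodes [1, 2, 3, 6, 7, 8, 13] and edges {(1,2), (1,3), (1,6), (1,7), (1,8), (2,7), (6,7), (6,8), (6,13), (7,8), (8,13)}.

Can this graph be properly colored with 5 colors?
A valid 5-coloring: color 1: [1, 13]; color 2: [2, 3, 6]; color 3: [8]; color 4: [7].
(χ(G) = 4 ≤ 5.)

Yes, G is 5-colorable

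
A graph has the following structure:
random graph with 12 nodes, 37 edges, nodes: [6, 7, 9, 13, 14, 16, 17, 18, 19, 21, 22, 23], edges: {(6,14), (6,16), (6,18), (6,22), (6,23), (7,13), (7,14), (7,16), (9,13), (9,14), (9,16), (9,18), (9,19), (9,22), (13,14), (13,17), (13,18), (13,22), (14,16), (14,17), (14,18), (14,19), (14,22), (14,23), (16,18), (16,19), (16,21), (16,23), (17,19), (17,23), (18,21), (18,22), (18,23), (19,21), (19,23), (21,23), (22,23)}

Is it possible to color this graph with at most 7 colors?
A valid 7-coloring: color 1: [14, 21]; color 2: [16, 17, 22]; color 3: [13, 23]; color 4: [7, 18, 19]; color 5: [6, 9].
(χ(G) = 5 ≤ 7.)

Yes, G is 7-colorable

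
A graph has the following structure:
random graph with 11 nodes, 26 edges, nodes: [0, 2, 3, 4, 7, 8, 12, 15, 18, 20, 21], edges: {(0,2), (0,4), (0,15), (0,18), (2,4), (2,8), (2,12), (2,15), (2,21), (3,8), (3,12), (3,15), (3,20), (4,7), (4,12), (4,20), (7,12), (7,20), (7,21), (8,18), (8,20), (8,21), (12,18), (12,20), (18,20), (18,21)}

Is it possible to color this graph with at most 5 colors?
A valid 5-coloring: color 1: [0, 20, 21]; color 2: [8, 12, 15]; color 3: [3, 4, 18]; color 4: [2, 7].
(χ(G) = 4 ≤ 5.)

Yes, G is 5-colorable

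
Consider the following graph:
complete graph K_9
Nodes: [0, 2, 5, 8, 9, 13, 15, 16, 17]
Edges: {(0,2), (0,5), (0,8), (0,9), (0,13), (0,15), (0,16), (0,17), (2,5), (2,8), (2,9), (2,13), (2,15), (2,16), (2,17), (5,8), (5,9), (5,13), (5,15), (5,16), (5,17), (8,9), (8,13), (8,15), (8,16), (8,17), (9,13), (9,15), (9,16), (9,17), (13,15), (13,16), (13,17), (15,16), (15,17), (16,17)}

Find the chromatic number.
χ(G) = 9

Clique number ω(G) = 9 (lower bound: χ ≥ ω).
The clique on [0, 2, 5, 8, 9, 13, 15, 16, 17] has size 9, forcing χ ≥ 9, and the coloring below uses 9 colors, so χ(G) = 9.
A valid 9-coloring: color 1: [5]; color 2: [17]; color 3: [2]; color 4: [13]; color 5: [15]; color 6: [9]; color 7: [0]; color 8: [16]; color 9: [8].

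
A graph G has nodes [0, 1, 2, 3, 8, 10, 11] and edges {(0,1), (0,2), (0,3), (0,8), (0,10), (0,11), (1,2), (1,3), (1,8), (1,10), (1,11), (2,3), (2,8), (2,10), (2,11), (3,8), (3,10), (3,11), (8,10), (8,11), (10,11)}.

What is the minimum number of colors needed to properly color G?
Clique number ω(G) = 7 (lower bound: χ ≥ ω).
The clique on [0, 1, 2, 3, 8, 10, 11] has size 7, forcing χ ≥ 7, and the coloring below uses 7 colors, so χ(G) = 7.
A valid 7-coloring: color 1: [3]; color 2: [8]; color 3: [0]; color 4: [10]; color 5: [11]; color 6: [1]; color 7: [2].

χ(G) = 7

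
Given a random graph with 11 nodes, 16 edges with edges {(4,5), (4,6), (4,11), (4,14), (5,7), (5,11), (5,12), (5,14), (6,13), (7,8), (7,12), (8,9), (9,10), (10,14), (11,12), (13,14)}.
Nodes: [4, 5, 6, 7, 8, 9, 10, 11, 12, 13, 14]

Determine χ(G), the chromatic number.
χ(G) = 3

Clique number ω(G) = 3 (lower bound: χ ≥ ω).
The clique on [4, 5, 11] has size 3, forcing χ ≥ 3, and the coloring below uses 3 colors, so χ(G) = 3.
A valid 3-coloring: color 1: [5, 8, 10, 13]; color 2: [4, 9, 12]; color 3: [6, 7, 11, 14].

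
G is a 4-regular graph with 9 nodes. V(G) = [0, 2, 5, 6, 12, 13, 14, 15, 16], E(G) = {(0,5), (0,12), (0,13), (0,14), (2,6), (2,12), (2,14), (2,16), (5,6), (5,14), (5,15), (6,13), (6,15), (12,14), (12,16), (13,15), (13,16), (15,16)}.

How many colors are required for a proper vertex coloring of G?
Clique number ω(G) = 3 (lower bound: χ ≥ ω).
The clique on [0, 12, 14] has size 3, forcing χ ≥ 3, and the coloring below uses 3 colors, so χ(G) = 3.
A valid 3-coloring: color 1: [0, 2, 15]; color 2: [6, 14, 16]; color 3: [5, 12, 13].

χ(G) = 3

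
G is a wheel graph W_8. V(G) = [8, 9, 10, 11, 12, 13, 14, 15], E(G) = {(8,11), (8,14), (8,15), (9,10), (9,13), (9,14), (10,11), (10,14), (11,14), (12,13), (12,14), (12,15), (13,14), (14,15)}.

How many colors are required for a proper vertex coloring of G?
χ(G) = 4

Clique number ω(G) = 3 (lower bound: χ ≥ ω).
Odd cycle [11, 8, 15, 12, 13, 9, 10] needs 3 colors (χ ≥ 3).
Vertex 14 is adjacent to every vertex of [8, 9, 10, 11, 12, 13, 15], which already need 3 colors among themselves, so 14 needs a new color (χ ≥ 4).
The coloring below uses 4 colors, so χ(G) = 4.
A valid 4-coloring: color 1: [14]; color 2: [9, 11, 15]; color 3: [8, 10, 12]; color 4: [13].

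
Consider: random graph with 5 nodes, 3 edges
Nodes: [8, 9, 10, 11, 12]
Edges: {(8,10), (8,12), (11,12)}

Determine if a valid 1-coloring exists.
No, G is not 1-colorable

Edge (8,10) forces its endpoints to differ, so 1 color is not enough.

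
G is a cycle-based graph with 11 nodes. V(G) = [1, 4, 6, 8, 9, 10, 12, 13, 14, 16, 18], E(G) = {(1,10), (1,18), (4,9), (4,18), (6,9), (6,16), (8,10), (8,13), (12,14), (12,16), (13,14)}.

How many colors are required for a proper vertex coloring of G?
χ(G) = 3

Clique number ω(G) = 2 (lower bound: χ ≥ ω).
Odd cycle [9, 4, 18, 1, 10, 8, 13, 14, 12, 16, 6] needs 3 colors (χ ≥ 3).
The coloring below uses 3 colors, so χ(G) = 3.
A valid 3-coloring: color 1: [9, 10, 13, 16, 18]; color 2: [1, 4, 6, 8, 14]; color 3: [12].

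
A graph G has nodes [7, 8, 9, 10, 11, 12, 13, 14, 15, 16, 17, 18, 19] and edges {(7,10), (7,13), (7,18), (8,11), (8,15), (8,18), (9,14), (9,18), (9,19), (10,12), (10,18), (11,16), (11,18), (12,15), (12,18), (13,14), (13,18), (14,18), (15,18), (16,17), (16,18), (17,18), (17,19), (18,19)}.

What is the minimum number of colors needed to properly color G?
χ(G) = 3

Clique number ω(G) = 3 (lower bound: χ ≥ ω).
The clique on [7, 10, 18] has size 3, forcing χ ≥ 3, and the coloring below uses 3 colors, so χ(G) = 3.
A valid 3-coloring: color 1: [18]; color 2: [7, 8, 12, 14, 16, 19]; color 3: [9, 10, 11, 13, 15, 17].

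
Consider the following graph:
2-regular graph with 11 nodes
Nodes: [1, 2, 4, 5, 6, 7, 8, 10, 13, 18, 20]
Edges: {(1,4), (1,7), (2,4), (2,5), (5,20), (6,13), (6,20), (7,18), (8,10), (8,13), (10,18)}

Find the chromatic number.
Clique number ω(G) = 2 (lower bound: χ ≥ ω).
Odd cycle [4, 2, 5, 20, 6, 13, 8, 10, 18, 7, 1] needs 3 colors (χ ≥ 3).
The coloring below uses 3 colors, so χ(G) = 3.
A valid 3-coloring: color 1: [4, 7, 10, 13, 20]; color 2: [1, 5, 6, 8, 18]; color 3: [2].

χ(G) = 3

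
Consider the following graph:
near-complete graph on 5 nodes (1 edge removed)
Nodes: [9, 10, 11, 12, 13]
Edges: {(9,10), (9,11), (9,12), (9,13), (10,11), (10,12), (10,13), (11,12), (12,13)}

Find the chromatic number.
χ(G) = 4

Clique number ω(G) = 4 (lower bound: χ ≥ ω).
The clique on [9, 10, 11, 12] has size 4, forcing χ ≥ 4, and the coloring below uses 4 colors, so χ(G) = 4.
A valid 4-coloring: color 1: [12]; color 2: [10]; color 3: [9]; color 4: [11, 13].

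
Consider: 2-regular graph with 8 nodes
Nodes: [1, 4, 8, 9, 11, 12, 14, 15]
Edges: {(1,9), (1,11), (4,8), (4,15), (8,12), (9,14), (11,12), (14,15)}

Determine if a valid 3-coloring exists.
Yes, G is 3-colorable

A valid 3-coloring: color 1: [8, 9, 11, 15]; color 2: [1, 4, 12, 14].
(χ(G) = 2 ≤ 3.)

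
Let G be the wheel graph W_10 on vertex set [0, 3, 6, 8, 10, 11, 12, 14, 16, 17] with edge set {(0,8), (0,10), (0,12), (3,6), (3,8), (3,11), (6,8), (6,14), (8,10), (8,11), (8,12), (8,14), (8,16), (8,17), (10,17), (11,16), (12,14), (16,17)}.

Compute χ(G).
Clique number ω(G) = 3 (lower bound: χ ≥ ω).
Odd cycle [14, 6, 3, 11, 16, 17, 10, 0, 12] needs 3 colors (χ ≥ 3).
Vertex 8 is adjacent to every vertex of [0, 3, 6, 10, 11, 12, 14, 16, 17], which already need 3 colors among themselves, so 8 needs a new color (χ ≥ 4).
The coloring below uses 4 colors, so χ(G) = 4.
A valid 4-coloring: color 1: [8]; color 2: [0, 3, 14, 16]; color 3: [6, 11, 12, 17]; color 4: [10].

χ(G) = 4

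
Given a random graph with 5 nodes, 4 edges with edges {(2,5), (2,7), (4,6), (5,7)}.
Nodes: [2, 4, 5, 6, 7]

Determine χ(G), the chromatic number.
χ(G) = 3

Clique number ω(G) = 3 (lower bound: χ ≥ ω).
The clique on [2, 5, 7] has size 3, forcing χ ≥ 3, and the coloring below uses 3 colors, so χ(G) = 3.
A valid 3-coloring: color 1: [5, 6]; color 2: [4, 7]; color 3: [2].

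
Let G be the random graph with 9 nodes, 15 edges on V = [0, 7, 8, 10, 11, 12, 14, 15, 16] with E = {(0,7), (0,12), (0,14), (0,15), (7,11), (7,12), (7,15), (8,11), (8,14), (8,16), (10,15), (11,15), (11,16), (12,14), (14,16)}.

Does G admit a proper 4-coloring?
Yes, G is 4-colorable

A valid 4-coloring: color 1: [0, 10, 11]; color 2: [8, 12, 15]; color 3: [7, 14]; color 4: [16].
(χ(G) = 4 ≤ 4.)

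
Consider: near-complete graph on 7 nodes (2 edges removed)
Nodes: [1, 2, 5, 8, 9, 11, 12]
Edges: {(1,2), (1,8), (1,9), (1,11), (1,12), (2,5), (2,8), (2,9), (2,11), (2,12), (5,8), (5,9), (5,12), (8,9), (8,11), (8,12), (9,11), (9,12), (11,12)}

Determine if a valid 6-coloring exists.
A valid 6-coloring: color 1: [8]; color 2: [2]; color 3: [9]; color 4: [12]; color 5: [5, 11]; color 6: [1].
(χ(G) = 6 ≤ 6.)

Yes, G is 6-colorable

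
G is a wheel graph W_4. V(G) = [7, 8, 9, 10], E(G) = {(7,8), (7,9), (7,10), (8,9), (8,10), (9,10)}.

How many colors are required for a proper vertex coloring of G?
χ(G) = 4

Clique number ω(G) = 4 (lower bound: χ ≥ ω).
The clique on [7, 8, 9, 10] has size 4, forcing χ ≥ 4, and the coloring below uses 4 colors, so χ(G) = 4.
A valid 4-coloring: color 1: [7]; color 2: [9]; color 3: [8]; color 4: [10].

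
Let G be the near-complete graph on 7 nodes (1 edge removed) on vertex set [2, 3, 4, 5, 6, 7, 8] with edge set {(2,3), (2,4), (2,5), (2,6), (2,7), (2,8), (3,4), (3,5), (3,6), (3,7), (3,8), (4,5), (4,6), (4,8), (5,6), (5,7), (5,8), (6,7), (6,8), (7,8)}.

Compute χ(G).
χ(G) = 6

Clique number ω(G) = 6 (lower bound: χ ≥ ω).
The clique on [2, 3, 4, 5, 6, 8] has size 6, forcing χ ≥ 6, and the coloring below uses 6 colors, so χ(G) = 6.
A valid 6-coloring: color 1: [8]; color 2: [3]; color 3: [6]; color 4: [2]; color 5: [5]; color 6: [4, 7].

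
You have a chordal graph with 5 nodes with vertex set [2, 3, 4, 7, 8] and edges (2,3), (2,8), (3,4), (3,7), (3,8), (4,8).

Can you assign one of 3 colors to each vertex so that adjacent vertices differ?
A valid 3-coloring: color 1: [3]; color 2: [7, 8]; color 3: [2, 4].
(χ(G) = 3 ≤ 3.)

Yes, G is 3-colorable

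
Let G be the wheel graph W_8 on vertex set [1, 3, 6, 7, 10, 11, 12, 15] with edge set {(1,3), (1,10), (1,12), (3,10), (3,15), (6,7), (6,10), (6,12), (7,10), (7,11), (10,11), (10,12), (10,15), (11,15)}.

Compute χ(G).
χ(G) = 4

Clique number ω(G) = 3 (lower bound: χ ≥ ω).
Odd cycle [1, 3, 15, 11, 7, 6, 12] needs 3 colors (χ ≥ 3).
Vertex 10 is adjacent to every vertex of [1, 3, 6, 7, 11, 12, 15], which already need 3 colors among themselves, so 10 needs a new color (χ ≥ 4).
The coloring below uses 4 colors, so χ(G) = 4.
A valid 4-coloring: color 1: [10]; color 2: [1, 6, 15]; color 3: [3, 11, 12]; color 4: [7].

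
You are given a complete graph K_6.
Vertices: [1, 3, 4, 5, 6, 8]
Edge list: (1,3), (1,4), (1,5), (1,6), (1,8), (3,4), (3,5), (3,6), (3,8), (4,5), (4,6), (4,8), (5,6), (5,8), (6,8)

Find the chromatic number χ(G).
χ(G) = 6

Clique number ω(G) = 6 (lower bound: χ ≥ ω).
The clique on [1, 3, 4, 5, 6, 8] has size 6, forcing χ ≥ 6, and the coloring below uses 6 colors, so χ(G) = 6.
A valid 6-coloring: color 1: [1]; color 2: [6]; color 3: [4]; color 4: [3]; color 5: [8]; color 6: [5].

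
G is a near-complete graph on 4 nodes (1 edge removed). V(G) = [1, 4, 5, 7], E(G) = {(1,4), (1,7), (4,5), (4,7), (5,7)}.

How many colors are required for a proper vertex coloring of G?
χ(G) = 3

Clique number ω(G) = 3 (lower bound: χ ≥ ω).
The clique on [1, 4, 7] has size 3, forcing χ ≥ 3, and the coloring below uses 3 colors, so χ(G) = 3.
A valid 3-coloring: color 1: [7]; color 2: [4]; color 3: [1, 5].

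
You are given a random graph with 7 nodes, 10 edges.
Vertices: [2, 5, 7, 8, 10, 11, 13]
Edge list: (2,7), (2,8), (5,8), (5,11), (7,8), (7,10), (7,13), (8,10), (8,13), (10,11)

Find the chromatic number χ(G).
χ(G) = 3

Clique number ω(G) = 3 (lower bound: χ ≥ ω).
The clique on [2, 7, 8] has size 3, forcing χ ≥ 3, and the coloring below uses 3 colors, so χ(G) = 3.
A valid 3-coloring: color 1: [8, 11]; color 2: [5, 7]; color 3: [2, 10, 13].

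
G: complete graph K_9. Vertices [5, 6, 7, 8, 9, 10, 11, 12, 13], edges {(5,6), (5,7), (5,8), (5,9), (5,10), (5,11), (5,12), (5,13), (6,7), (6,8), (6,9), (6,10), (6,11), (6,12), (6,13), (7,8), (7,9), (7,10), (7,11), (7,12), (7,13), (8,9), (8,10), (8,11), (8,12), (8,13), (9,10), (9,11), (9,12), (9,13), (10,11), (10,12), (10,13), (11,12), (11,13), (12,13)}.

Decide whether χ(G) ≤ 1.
No, G is not 1-colorable

The clique on vertices [5, 6, 7, 8, 9, 10, 11, 12, 13] has size 9 > 1, so it alone needs 9 colors.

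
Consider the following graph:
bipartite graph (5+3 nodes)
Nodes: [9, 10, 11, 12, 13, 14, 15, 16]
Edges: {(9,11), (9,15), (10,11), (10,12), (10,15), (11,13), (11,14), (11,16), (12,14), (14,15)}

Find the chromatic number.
Clique number ω(G) = 2 (lower bound: χ ≥ ω).
The graph is bipartite (no odd cycle), so 2 colors suffice: χ(G) = 2.
A valid 2-coloring: color 1: [11, 12, 15]; color 2: [9, 10, 13, 14, 16].

χ(G) = 2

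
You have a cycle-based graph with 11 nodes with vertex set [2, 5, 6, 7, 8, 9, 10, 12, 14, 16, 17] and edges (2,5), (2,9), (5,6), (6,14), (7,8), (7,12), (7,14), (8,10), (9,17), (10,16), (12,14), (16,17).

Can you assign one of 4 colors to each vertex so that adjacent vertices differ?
Yes, G is 4-colorable

A valid 4-coloring: color 1: [2, 6, 7, 10, 17]; color 2: [5, 8, 9, 14, 16]; color 3: [12].
(χ(G) = 3 ≤ 4.)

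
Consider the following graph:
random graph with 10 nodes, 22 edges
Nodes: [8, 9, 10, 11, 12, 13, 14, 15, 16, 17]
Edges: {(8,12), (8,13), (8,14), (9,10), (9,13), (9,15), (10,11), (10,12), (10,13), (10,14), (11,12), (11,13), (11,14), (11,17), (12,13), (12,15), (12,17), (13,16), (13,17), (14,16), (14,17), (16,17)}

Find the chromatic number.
χ(G) = 4

Clique number ω(G) = 4 (lower bound: χ ≥ ω).
The clique on [11, 12, 13, 17] has size 4, forcing χ ≥ 4, and the coloring below uses 4 colors, so χ(G) = 4.
A valid 4-coloring: color 1: [13, 14, 15]; color 2: [9, 12, 16]; color 3: [8, 11]; color 4: [10, 17].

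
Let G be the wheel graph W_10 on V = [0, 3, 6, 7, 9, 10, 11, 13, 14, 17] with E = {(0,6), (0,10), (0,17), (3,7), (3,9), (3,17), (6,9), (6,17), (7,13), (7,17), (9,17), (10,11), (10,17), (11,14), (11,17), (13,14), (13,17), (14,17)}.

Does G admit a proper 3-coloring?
No, G is not 3-colorable

Odd cycle [11, 14, 13, 7, 3, 9, 6, 0, 10] needs 3 colors (χ ≥ 3).
Vertex 17 is adjacent to every vertex of [0, 3, 6, 7, 9, 10, 11, 13, 14], which already need 3 colors among themselves, so 17 needs a new color (χ ≥ 4).
Hence χ(G) ≥ 4 > 3, so no proper 3-coloring exists.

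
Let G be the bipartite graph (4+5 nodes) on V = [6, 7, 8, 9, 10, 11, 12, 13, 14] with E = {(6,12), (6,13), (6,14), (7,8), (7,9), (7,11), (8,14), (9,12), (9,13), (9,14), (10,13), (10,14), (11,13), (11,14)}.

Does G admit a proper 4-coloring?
A valid 4-coloring: color 1: [7, 12, 13, 14]; color 2: [6, 8, 9, 10, 11].
(χ(G) = 2 ≤ 4.)

Yes, G is 4-colorable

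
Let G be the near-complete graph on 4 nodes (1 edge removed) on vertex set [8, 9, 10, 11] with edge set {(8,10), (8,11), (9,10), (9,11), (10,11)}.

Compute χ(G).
χ(G) = 3

Clique number ω(G) = 3 (lower bound: χ ≥ ω).
The clique on [8, 10, 11] has size 3, forcing χ ≥ 3, and the coloring below uses 3 colors, so χ(G) = 3.
A valid 3-coloring: color 1: [10]; color 2: [11]; color 3: [8, 9].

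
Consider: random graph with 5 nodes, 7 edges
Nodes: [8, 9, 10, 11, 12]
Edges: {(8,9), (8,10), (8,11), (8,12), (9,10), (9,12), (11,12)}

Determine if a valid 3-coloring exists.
Yes, G is 3-colorable

A valid 3-coloring: color 1: [8]; color 2: [9, 11]; color 3: [10, 12].
(χ(G) = 3 ≤ 3.)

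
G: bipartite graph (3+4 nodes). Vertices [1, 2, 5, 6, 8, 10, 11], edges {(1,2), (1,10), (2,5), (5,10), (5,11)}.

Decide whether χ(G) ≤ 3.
Yes, G is 3-colorable

A valid 3-coloring: color 1: [1, 5, 6, 8]; color 2: [2, 10, 11].
(χ(G) = 2 ≤ 3.)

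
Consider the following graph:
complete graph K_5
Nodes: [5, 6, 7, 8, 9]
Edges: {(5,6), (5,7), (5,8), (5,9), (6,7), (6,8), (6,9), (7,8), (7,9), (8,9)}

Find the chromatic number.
χ(G) = 5

Clique number ω(G) = 5 (lower bound: χ ≥ ω).
The clique on [5, 6, 7, 8, 9] has size 5, forcing χ ≥ 5, and the coloring below uses 5 colors, so χ(G) = 5.
A valid 5-coloring: color 1: [5]; color 2: [6]; color 3: [9]; color 4: [7]; color 5: [8].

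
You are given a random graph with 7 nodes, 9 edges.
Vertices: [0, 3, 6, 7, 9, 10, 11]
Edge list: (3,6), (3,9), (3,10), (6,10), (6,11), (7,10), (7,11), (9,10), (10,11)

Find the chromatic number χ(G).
χ(G) = 3

Clique number ω(G) = 3 (lower bound: χ ≥ ω).
The clique on [6, 10, 11] has size 3, forcing χ ≥ 3, and the coloring below uses 3 colors, so χ(G) = 3.
A valid 3-coloring: color 1: [0, 10]; color 2: [3, 11]; color 3: [6, 7, 9].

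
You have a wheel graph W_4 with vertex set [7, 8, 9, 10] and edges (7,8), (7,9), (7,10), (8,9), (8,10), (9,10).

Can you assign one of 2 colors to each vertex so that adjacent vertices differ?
No, G is not 2-colorable

The clique on vertices [7, 8, 9, 10] has size 4 > 2, so it alone needs 4 colors.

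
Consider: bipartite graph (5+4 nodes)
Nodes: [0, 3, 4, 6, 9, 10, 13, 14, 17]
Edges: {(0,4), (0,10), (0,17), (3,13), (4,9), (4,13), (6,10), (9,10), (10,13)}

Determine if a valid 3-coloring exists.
A valid 3-coloring: color 1: [3, 4, 10, 14, 17]; color 2: [0, 6, 9, 13].
(χ(G) = 2 ≤ 3.)

Yes, G is 3-colorable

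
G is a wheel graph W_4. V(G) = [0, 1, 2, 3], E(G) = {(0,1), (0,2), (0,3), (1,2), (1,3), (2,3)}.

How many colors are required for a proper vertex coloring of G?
Clique number ω(G) = 4 (lower bound: χ ≥ ω).
The clique on [0, 1, 2, 3] has size 4, forcing χ ≥ 4, and the coloring below uses 4 colors, so χ(G) = 4.
A valid 4-coloring: color 1: [3]; color 2: [2]; color 3: [1]; color 4: [0].

χ(G) = 4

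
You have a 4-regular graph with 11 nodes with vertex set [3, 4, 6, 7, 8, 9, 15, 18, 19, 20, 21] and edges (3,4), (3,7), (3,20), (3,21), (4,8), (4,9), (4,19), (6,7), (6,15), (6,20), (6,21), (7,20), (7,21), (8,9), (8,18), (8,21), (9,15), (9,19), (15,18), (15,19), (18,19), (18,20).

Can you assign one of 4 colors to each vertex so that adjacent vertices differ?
A valid 4-coloring: color 1: [4, 15, 20, 21]; color 2: [3, 6, 8, 19]; color 3: [7, 9, 18].
(χ(G) = 3 ≤ 4.)

Yes, G is 4-colorable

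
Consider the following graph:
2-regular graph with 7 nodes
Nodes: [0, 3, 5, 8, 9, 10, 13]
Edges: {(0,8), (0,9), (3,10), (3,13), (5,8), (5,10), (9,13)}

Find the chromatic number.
Clique number ω(G) = 2 (lower bound: χ ≥ ω).
Odd cycle [9, 0, 8, 5, 10, 3, 13] needs 3 colors (χ ≥ 3).
The coloring below uses 3 colors, so χ(G) = 3.
A valid 3-coloring: color 1: [0, 3, 5]; color 2: [8, 9, 10]; color 3: [13].

χ(G) = 3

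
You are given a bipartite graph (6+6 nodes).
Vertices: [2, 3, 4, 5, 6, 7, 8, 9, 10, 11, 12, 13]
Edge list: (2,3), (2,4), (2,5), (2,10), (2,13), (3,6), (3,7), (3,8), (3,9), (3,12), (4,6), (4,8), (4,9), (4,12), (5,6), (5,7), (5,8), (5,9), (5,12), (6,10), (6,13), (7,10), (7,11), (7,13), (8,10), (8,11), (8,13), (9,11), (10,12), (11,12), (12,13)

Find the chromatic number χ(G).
Clique number ω(G) = 2 (lower bound: χ ≥ ω).
The graph is bipartite (no odd cycle), so 2 colors suffice: χ(G) = 2.
A valid 2-coloring: color 1: [2, 6, 7, 8, 9, 12]; color 2: [3, 4, 5, 10, 11, 13].

χ(G) = 2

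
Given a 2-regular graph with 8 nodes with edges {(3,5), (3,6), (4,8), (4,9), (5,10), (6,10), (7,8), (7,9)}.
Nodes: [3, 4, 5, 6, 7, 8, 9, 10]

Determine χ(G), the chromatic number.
χ(G) = 2

Clique number ω(G) = 2 (lower bound: χ ≥ ω).
The graph is bipartite (no odd cycle), so 2 colors suffice: χ(G) = 2.
A valid 2-coloring: color 1: [5, 6, 8, 9]; color 2: [3, 4, 7, 10].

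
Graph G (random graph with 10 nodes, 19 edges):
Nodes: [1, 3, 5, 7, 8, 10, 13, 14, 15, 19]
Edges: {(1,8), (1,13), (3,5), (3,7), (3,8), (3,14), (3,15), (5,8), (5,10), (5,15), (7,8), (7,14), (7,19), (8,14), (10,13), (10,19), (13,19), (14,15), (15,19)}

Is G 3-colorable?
No, G is not 3-colorable

The clique on vertices [3, 7, 8, 14] has size 4 > 3, so it alone needs 4 colors.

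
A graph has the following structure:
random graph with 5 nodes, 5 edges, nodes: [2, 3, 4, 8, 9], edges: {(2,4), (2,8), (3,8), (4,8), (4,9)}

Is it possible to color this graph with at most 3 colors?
A valid 3-coloring: color 1: [3, 4]; color 2: [8, 9]; color 3: [2].
(χ(G) = 3 ≤ 3.)

Yes, G is 3-colorable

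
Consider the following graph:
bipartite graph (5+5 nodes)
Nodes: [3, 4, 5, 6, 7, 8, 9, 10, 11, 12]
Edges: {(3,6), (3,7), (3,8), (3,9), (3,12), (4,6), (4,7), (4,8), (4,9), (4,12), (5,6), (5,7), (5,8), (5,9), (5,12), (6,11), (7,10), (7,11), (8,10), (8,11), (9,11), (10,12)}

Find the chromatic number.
Clique number ω(G) = 2 (lower bound: χ ≥ ω).
The graph is bipartite (no odd cycle), so 2 colors suffice: χ(G) = 2.
A valid 2-coloring: color 1: [6, 7, 8, 9, 12]; color 2: [3, 4, 5, 10, 11].

χ(G) = 2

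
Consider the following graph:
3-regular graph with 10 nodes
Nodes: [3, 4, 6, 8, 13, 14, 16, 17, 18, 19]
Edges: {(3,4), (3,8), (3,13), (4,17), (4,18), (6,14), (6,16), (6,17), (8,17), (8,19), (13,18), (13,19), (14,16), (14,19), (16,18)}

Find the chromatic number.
Clique number ω(G) = 3 (lower bound: χ ≥ ω).
The clique on [6, 14, 16] has size 3, forcing χ ≥ 3, and the coloring below uses 3 colors, so χ(G) = 3.
A valid 3-coloring: color 1: [4, 16, 19]; color 2: [6, 8, 13]; color 3: [3, 14, 17, 18].

χ(G) = 3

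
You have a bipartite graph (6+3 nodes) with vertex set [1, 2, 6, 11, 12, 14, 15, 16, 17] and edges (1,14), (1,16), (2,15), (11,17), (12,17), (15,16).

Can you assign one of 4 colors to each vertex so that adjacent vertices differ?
Yes, G is 4-colorable

A valid 4-coloring: color 1: [2, 6, 14, 16, 17]; color 2: [1, 11, 12, 15].
(χ(G) = 2 ≤ 4.)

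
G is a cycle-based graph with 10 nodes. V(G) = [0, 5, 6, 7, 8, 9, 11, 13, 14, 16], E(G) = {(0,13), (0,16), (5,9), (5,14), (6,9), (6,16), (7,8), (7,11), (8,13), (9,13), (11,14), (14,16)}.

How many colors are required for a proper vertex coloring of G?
Clique number ω(G) = 2 (lower bound: χ ≥ ω).
Odd cycle [9, 6, 16, 14, 5] needs 3 colors (χ ≥ 3).
The coloring below uses 3 colors, so χ(G) = 3.
A valid 3-coloring: color 1: [6, 7, 13, 14]; color 2: [8, 9, 11, 16]; color 3: [0, 5].

χ(G) = 3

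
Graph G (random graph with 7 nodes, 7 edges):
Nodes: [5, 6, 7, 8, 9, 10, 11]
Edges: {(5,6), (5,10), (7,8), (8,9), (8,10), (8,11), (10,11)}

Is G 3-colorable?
A valid 3-coloring: color 1: [5, 8]; color 2: [6, 7, 9, 10]; color 3: [11].
(χ(G) = 3 ≤ 3.)

Yes, G is 3-colorable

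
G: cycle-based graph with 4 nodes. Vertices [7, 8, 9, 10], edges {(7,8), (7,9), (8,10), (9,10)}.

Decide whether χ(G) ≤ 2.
A valid 2-coloring: color 1: [8, 9]; color 2: [7, 10].
(χ(G) = 2 ≤ 2.)

Yes, G is 2-colorable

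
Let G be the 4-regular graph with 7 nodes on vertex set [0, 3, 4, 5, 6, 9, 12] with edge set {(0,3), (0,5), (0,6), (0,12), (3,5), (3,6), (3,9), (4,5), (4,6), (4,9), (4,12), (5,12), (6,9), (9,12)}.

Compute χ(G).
χ(G) = 4

Clique number ω(G) = 3 (lower bound: χ ≥ ω).
Suppose a proper 3-coloring c exists. The clique [0, 3, 5] takes 3 distinct colors; by symmetry let c(0) = 1, c(3) = 2, c(5) = 3.
- Vertex 6: neighbors [0, 3] already have colors [1, 2] ⇒ c(6) = 3.
- Vertex 9: neighbors [3, 6] already have colors [2, 3] ⇒ c(9) = 1.
- Vertex 4: neighbors [9, 5] already have colors [1, 3] ⇒ c(4) = 2.
- Vertex 12: neighbors [0, 4, 5] already have colors [1, 2, 3] — all 3 colors blocked. Contradiction.
The forced assignments end in a contradiction, so G has no proper 3-coloring (χ ≥ 4).
The coloring below uses 4 colors, so χ(G) = 4.
A valid 4-coloring: color 1: [3, 4]; color 2: [5, 9]; color 3: [6, 12]; color 4: [0].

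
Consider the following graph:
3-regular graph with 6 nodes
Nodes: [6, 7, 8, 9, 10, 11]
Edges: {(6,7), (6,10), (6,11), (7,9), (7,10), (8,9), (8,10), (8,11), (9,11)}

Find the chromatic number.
Clique number ω(G) = 3 (lower bound: χ ≥ ω).
The clique on [8, 9, 11] has size 3, forcing χ ≥ 3, and the coloring below uses 3 colors, so χ(G) = 3.
A valid 3-coloring: color 1: [6, 9]; color 2: [10, 11]; color 3: [7, 8].

χ(G) = 3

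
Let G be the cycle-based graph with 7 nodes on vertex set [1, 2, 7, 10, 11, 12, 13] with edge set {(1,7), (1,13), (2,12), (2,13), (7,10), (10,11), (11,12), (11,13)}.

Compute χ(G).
Clique number ω(G) = 2 (lower bound: χ ≥ ω).
Odd cycle [11, 10, 7, 1, 13] needs 3 colors (χ ≥ 3).
The coloring below uses 3 colors, so χ(G) = 3.
A valid 3-coloring: color 1: [10, 12, 13]; color 2: [1, 2, 11]; color 3: [7].

χ(G) = 3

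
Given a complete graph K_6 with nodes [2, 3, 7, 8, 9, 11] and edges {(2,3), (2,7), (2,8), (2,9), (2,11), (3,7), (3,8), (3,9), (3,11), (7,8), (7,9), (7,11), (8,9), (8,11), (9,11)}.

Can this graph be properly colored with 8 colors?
Yes, G is 8-colorable

A valid 8-coloring: color 1: [8]; color 2: [7]; color 3: [9]; color 4: [2]; color 5: [3]; color 6: [11].
(χ(G) = 6 ≤ 8.)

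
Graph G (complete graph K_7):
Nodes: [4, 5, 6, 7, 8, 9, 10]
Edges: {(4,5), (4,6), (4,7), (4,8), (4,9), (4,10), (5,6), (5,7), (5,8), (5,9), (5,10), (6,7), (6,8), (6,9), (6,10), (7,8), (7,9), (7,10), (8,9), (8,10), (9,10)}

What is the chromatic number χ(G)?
Clique number ω(G) = 7 (lower bound: χ ≥ ω).
The clique on [4, 5, 6, 7, 8, 9, 10] has size 7, forcing χ ≥ 7, and the coloring below uses 7 colors, so χ(G) = 7.
A valid 7-coloring: color 1: [6]; color 2: [9]; color 3: [8]; color 4: [5]; color 5: [10]; color 6: [4]; color 7: [7].

χ(G) = 7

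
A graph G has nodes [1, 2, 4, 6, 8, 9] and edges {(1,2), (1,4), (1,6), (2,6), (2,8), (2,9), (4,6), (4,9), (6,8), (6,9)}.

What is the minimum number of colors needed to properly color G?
Clique number ω(G) = 3 (lower bound: χ ≥ ω).
The clique on [2, 6, 8] has size 3, forcing χ ≥ 3, and the coloring below uses 3 colors, so χ(G) = 3.
A valid 3-coloring: color 1: [6]; color 2: [2, 4]; color 3: [1, 8, 9].

χ(G) = 3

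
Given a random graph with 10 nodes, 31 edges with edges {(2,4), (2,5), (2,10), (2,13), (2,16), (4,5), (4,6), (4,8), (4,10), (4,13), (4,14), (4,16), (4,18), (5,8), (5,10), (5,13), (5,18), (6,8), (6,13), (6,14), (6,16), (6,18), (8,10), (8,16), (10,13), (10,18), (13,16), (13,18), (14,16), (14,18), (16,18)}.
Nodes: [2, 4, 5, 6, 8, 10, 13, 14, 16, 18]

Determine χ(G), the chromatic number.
χ(G) = 5

Clique number ω(G) = 5 (lower bound: χ ≥ ω).
The clique on [2, 4, 5, 10, 13] has size 5, forcing χ ≥ 5, and the coloring below uses 5 colors, so χ(G) = 5.
A valid 5-coloring: color 1: [4]; color 2: [8, 13, 14]; color 3: [2, 18]; color 4: [10, 16]; color 5: [5, 6].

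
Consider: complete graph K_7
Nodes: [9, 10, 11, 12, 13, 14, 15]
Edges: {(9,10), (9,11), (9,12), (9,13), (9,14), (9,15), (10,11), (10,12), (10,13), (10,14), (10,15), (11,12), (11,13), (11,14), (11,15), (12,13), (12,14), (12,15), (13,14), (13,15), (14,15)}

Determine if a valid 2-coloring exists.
The clique on vertices [9, 10, 11, 12, 13, 14, 15] has size 7 > 2, so it alone needs 7 colors.

No, G is not 2-colorable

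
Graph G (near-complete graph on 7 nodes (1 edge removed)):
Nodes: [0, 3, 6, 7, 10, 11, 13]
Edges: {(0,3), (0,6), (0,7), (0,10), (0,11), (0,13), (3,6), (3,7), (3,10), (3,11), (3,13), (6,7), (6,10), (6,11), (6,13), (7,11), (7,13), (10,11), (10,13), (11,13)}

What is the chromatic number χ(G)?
χ(G) = 6

Clique number ω(G) = 6 (lower bound: χ ≥ ω).
The clique on [0, 3, 6, 10, 11, 13] has size 6, forcing χ ≥ 6, and the coloring below uses 6 colors, so χ(G) = 6.
A valid 6-coloring: color 1: [13]; color 2: [3]; color 3: [0]; color 4: [6]; color 5: [11]; color 6: [7, 10].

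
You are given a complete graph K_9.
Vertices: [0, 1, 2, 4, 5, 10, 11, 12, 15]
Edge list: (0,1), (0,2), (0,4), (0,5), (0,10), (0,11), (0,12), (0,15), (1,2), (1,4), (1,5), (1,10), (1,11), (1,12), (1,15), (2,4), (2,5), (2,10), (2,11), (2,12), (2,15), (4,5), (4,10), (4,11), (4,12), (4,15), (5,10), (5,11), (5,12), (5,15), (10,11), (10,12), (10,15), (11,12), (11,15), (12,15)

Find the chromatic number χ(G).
χ(G) = 9

Clique number ω(G) = 9 (lower bound: χ ≥ ω).
The clique on [0, 1, 2, 4, 5, 10, 11, 12, 15] has size 9, forcing χ ≥ 9, and the coloring below uses 9 colors, so χ(G) = 9.
A valid 9-coloring: color 1: [12]; color 2: [5]; color 3: [15]; color 4: [2]; color 5: [1]; color 6: [11]; color 7: [10]; color 8: [4]; color 9: [0].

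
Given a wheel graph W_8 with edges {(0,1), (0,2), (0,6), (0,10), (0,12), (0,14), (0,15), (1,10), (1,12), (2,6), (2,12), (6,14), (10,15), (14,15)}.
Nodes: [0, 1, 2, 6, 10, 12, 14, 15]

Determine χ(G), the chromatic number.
χ(G) = 4

Clique number ω(G) = 3 (lower bound: χ ≥ ω).
Odd cycle [10, 1, 12, 2, 6, 14, 15] needs 3 colors (χ ≥ 3).
Vertex 0 is adjacent to every vertex of [1, 2, 6, 10, 12, 14, 15], which already need 3 colors among themselves, so 0 needs a new color (χ ≥ 4).
The coloring below uses 4 colors, so χ(G) = 4.
A valid 4-coloring: color 1: [0]; color 2: [10, 12, 14]; color 3: [1, 2, 15]; color 4: [6].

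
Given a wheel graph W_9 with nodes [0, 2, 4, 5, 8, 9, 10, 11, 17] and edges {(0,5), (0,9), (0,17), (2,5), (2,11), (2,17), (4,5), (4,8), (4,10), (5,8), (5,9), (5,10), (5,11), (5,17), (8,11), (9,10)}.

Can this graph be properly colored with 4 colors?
A valid 4-coloring: color 1: [5]; color 2: [4, 9, 11, 17]; color 3: [0, 2, 8, 10].
(χ(G) = 3 ≤ 4.)

Yes, G is 4-colorable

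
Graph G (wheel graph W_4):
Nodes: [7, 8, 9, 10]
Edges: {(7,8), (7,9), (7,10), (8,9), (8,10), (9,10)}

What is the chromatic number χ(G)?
Clique number ω(G) = 4 (lower bound: χ ≥ ω).
The clique on [7, 8, 9, 10] has size 4, forcing χ ≥ 4, and the coloring below uses 4 colors, so χ(G) = 4.
A valid 4-coloring: color 1: [7]; color 2: [10]; color 3: [8]; color 4: [9].

χ(G) = 4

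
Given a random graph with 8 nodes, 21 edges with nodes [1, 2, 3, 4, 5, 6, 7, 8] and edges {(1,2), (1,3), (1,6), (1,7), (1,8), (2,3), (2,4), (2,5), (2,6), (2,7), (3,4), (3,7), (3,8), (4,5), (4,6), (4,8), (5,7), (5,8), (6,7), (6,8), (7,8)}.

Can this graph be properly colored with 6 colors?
Yes, G is 6-colorable

A valid 6-coloring: color 1: [2, 8]; color 2: [4, 7]; color 3: [3, 5, 6]; color 4: [1].
(χ(G) = 4 ≤ 6.)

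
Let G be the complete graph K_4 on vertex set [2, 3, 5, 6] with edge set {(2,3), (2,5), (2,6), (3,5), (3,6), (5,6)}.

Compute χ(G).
χ(G) = 4

Clique number ω(G) = 4 (lower bound: χ ≥ ω).
The clique on [2, 3, 5, 6] has size 4, forcing χ ≥ 4, and the coloring below uses 4 colors, so χ(G) = 4.
A valid 4-coloring: color 1: [6]; color 2: [2]; color 3: [3]; color 4: [5].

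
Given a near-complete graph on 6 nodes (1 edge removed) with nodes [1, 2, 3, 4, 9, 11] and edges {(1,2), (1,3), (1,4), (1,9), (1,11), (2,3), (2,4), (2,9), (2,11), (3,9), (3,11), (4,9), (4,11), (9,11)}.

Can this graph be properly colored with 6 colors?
A valid 6-coloring: color 1: [1]; color 2: [9]; color 3: [11]; color 4: [2]; color 5: [3, 4].
(χ(G) = 5 ≤ 6.)

Yes, G is 6-colorable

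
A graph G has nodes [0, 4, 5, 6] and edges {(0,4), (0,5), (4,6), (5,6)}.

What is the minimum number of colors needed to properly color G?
Clique number ω(G) = 2 (lower bound: χ ≥ ω).
The graph is bipartite (no odd cycle), so 2 colors suffice: χ(G) = 2.
A valid 2-coloring: color 1: [0, 6]; color 2: [4, 5].

χ(G) = 2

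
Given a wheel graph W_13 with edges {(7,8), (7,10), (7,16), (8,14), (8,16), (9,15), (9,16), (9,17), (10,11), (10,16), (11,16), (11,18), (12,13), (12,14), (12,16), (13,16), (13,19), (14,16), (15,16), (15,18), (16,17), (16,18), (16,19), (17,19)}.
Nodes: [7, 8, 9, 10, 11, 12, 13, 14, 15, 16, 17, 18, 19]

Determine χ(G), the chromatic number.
Clique number ω(G) = 3 (lower bound: χ ≥ ω).
The clique on [7, 8, 16] has size 3, forcing χ ≥ 3, and the coloring below uses 3 colors, so χ(G) = 3.
A valid 3-coloring: color 1: [16]; color 2: [7, 11, 13, 14, 15, 17]; color 3: [8, 9, 10, 12, 18, 19].

χ(G) = 3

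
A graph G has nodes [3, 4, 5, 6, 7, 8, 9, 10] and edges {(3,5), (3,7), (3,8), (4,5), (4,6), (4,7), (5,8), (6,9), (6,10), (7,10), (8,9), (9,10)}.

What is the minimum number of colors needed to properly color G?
χ(G) = 3

Clique number ω(G) = 3 (lower bound: χ ≥ ω).
The clique on [3, 5, 8] has size 3, forcing χ ≥ 3, and the coloring below uses 3 colors, so χ(G) = 3.
A valid 3-coloring: color 1: [5, 7, 9]; color 2: [4, 8, 10]; color 3: [3, 6].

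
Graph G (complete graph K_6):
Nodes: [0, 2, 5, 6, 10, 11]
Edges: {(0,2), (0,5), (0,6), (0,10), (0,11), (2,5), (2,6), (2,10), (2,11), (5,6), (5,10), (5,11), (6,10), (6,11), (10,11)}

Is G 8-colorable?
Yes, G is 8-colorable

A valid 8-coloring: color 1: [2]; color 2: [0]; color 3: [11]; color 4: [5]; color 5: [10]; color 6: [6].
(χ(G) = 6 ≤ 8.)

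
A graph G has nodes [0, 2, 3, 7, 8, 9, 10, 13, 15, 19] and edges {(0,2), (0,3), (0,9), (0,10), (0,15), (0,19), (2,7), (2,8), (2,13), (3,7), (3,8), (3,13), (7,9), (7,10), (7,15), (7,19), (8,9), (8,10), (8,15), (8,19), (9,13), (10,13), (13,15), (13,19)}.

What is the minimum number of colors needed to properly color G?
χ(G) = 2

Clique number ω(G) = 2 (lower bound: χ ≥ ω).
The graph is bipartite (no odd cycle), so 2 colors suffice: χ(G) = 2.
A valid 2-coloring: color 1: [0, 7, 8, 13]; color 2: [2, 3, 9, 10, 15, 19].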